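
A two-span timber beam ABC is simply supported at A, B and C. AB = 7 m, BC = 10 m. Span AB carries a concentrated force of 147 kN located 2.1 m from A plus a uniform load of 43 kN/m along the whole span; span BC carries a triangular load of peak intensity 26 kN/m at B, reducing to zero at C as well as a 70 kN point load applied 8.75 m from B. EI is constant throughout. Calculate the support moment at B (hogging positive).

M_B = 293.6 kN·m

Take M_B as the redundant. Released structure: two simple spans AB and BC with a hinge at B.
Discontinuity in slope at B on the released structure — sum the simple-span end rotations:
  span AB: point load 147 at a = 2.1: Pab(L + a)/(6LEI) = 327.7/EI
  span AB: UDL 43: wL³/(24EI) = 614.5/EI
  span BC: triangular load, peak 26: w₀L³/(45EI) = 577.8/EI
  span BC: point load 70 at a = 8.75: Pab(L + b)/(6LEI) = 143.6/EI
  relative rotation θ_0 = (942.3 + 721.3)/EI = 1664/EI
A unit hogging moment at B produces rotation L₁/(3EI) + L₂/(3EI) = 5.667/EI.
Slope continuity at B: θ_0 = M_B·5.667/EI, so M_B = 1664/5.667 = 293.6 kN·m (hogging).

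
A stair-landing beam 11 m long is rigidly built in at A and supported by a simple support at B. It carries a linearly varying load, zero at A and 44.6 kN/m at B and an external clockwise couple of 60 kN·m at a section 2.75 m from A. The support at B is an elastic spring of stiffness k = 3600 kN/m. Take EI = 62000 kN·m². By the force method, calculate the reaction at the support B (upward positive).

Choose R_B as the redundant. The primary structure is the cantilever fixed at A.
Primary-structure tip deflection at B by superposition:
  triangular load, peak 44.6 at the free end: 11w₀L⁴/(120EI) = 59857/EI
  clockwise couple 60 at a = 2.75: M₀a(2L − a)/(2EI) = 1588/EI
  δ_0 = 61445/EI
Tip deflection under a unit load at B: L³/(3EI) = 443.7/EI.
With EI = 62000 kN·m²: δ_0 = 0.99106 m and δ_{BB} = 0.007156 m/kN.
Compatibility — the spring shortens by R_B/k under the reaction it provides: δ_0 − R_B·δ_{BB} = R_B/k. With 1/k = 0.000278 m/kN, R_B = δ_0 / (δ_{BB} + 1/k) = 0.99106 / (0.007156 + 0.000278) = 133.3 kN.

R_B = 133.3 kN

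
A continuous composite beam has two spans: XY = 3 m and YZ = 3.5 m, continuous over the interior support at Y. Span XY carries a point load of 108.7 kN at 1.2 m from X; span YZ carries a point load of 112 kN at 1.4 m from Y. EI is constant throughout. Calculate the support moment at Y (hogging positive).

M_Y = 65.81 kN·m

Release continuity at Y by inserting a hinge; the redundant is the internal moment M_Y. The primary structure is two simply-supported spans XY and YZ.
End slopes at the hinge Y, treating each span as simply supported:
  span XY: point load 108.7 at a = 1.2: Pab(L + a)/(6LEI) = 54.78/EI
  span YZ: point load 112 at a = 1.4: Pab(L + b)/(6LEI) = 87.81/EI
  relative rotation θ_0 = (54.78 + 87.81)/EI = 142.6/EI
A unit hogging moment at Y produces rotation L₁/(3EI) + L₂/(3EI) = 2.167/EI.
Compatibility: M_Y·(L₁+L₂)/(3EI) = θ_0, giving M_Y = 65.81 kN·m (hogging).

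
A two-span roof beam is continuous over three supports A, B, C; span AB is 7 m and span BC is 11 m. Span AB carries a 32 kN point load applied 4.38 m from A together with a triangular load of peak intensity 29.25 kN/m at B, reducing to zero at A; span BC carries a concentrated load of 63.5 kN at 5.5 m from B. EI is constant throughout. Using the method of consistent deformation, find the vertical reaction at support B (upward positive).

Take M_B as the redundant. Released structure: two simple spans AB and BC with a hinge at B.
Discontinuity in slope at B on the released structure — sum the simple-span end rotations:
  span AB: point load 32 at a = 4.38: Pab(L + a)/(6LEI) = 99.5/EI
  span AB: triangular load, peak 29.25: w₀L³/(45EI) = 222.9/EI
  span BC: point load 63.5 at a = 5.5: Pab(L + b)/(6LEI) = 480.2/EI
  relative rotation θ_0 = (322.4 + 480.2)/EI = 802.7/EI
A unit hogging moment at B produces rotation L₁/(3EI) + L₂/(3EI) = 6/EI.
Compatibility: M_B·(L₁+L₂)/(3EI) = θ_0, giving M_B = 133.8 kN·m (hogging).
Span AB, ΣM about A with M_B applied at B: R_B^{AB}·7 = 617.9 + 133.8, so R_B^{AB} = 107.4 kN and R_A = 134.4 − 107.4 = 26.99 kN.
Span BC, ΣM about C: R_B^{BC}·11 = 349.2 + 133.8, so R_B^{BC} = 43.91 kN and R_C = 63.5 − 43.91 = 19.59 kN.
R_B = 107.4 + 43.91 = 151.3 kN.

R_B = 151.3 kN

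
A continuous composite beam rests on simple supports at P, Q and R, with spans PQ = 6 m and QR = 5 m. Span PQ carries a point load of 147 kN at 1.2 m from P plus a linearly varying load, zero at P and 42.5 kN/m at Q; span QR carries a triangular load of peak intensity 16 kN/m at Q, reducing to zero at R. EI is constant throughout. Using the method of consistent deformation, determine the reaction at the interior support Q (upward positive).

Take M_Q as the redundant. Released structure: two simple spans PQ and QR with a hinge at Q.
Discontinuity in slope at Q on the released structure — sum the simple-span end rotations:
  span PQ: point load 147 at a = 1.2: Pab(L + a)/(6LEI) = 169.3/EI
  span PQ: triangular load, peak 42.5: w₀L³/(45EI) = 204/EI
  span QR: triangular load, peak 16: w₀L³/(45EI) = 44.44/EI
  relative rotation θ_0 = (373.3 + 44.44)/EI = 417.8/EI
A unit hogging moment at Q produces rotation L₁/(3EI) + L₂/(3EI) = 3.667/EI.
Compatibility: M_Q·(L₁+L₂)/(3EI) = θ_0, giving M_Q = 113.9 kN·m (hogging).
Span PQ, ΣM about P with M_Q applied at Q: R_Q^{PQ}·6 = 686.4 + 113.9, so R_Q^{PQ} = 133.4 kN and R_P = 274.5 − 133.4 = 141.1 kN.
Span QR, ΣM about R: R_Q^{QR}·5 = 133.3 + 113.9, so R_Q^{QR} = 49.46 kN and R_R = 40 − 49.46 = -9.455 kN.
R_Q = 133.4 + 49.46 = 182.8 kN.

R_Q = 182.8 kN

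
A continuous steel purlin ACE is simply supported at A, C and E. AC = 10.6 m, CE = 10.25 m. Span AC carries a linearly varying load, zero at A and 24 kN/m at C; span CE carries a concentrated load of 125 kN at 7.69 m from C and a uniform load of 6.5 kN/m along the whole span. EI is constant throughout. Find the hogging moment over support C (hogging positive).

Insert a hinge at C; M_C is the redundant, and each span becomes simply supported.
End slopes at the hinge C, treating each span as simply supported:
  span AC: triangular load, peak 24: w₀L³/(45EI) = 635.2/EI
  span CE: point load 125 at a = 7.69: Pab(L + b)/(6LEI) = 512.6/EI
  span CE: UDL 6.5: wL³/(24EI) = 291.7/EI
  relative rotation θ_0 = (635.2 + 804.2)/EI = 1439/EI
A unit hogging moment at C produces rotation L₁/(3EI) + L₂/(3EI) = 6.95/EI.
Compatibility: M_C·(L₁+L₂)/(3EI) = θ_0, giving M_C = 207.1 kN·m (hogging).

M_C = 207.1 kN·m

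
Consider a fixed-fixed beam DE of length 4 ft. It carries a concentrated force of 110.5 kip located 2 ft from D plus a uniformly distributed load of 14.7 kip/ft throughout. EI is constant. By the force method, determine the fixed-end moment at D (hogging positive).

M_D = 74.85 kip·ft

Release both end moments; the primary structure is a simply-supported span DE with redundants M_D and M_E.
End rotations of the released simple span under the applied load (×1/EI):
  at D: point load 110.5 at a = 2: Pab(L + b)/(6LEI) = 110.5/EI
  at E: point load 110.5 at a = 2: Pab(L + a)/(6LEI) = 110.5/EI
  at D: UDL 14.7: wL³/(24EI) = 39.2/EI
  at E: UDL 14.7: wL³/(24EI) = 39.2/EI
  θ_D0 = 149.7/EI,  θ_E0 = 149.7/EI
Flexibility coefficients: a unit moment at one end gives L/(3EI) there and L/(6EI) at the far end, so f₁₁ = f₂₂ = 1.333/EI and f₁₂ = f₂₁ = 0.6667/EI.
Compatibility — zero rotation at each built-in end:
  1.333 M_D + 0.6667 M_E = 149.7
  0.6667 M_D + 1.333 M_E = 149.7
Solving the pair gives M_D = 74.85 kip·ft and M_E = 74.85 kip·ft (hogging).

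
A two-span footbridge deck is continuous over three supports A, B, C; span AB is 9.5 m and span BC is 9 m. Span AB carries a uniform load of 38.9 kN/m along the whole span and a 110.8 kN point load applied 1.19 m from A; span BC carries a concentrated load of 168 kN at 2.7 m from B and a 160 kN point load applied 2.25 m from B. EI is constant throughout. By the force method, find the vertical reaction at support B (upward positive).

R_B = 545.5 kN

Insert a hinge at B; M_B is the redundant, and each span becomes simply supported.
End slopes at the hinge B, treating each span as simply supported:
  span AB: UDL 38.9: wL³/(24EI) = 1390/EI
  span AB: point load 110.8 at a = 1.19: Pab(L + a)/(6LEI) = 205.5/EI
  span BC: point load 168 at a = 2.7: Pab(L + b)/(6LEI) = 809.7/EI
  span BC: point load 160 at a = 2.25: Pab(L + b)/(6LEI) = 708.8/EI
  relative rotation θ_0 = (1595 + 1518)/EI = 3114/EI
A unit hogging moment at B produces rotation L₁/(3EI) + L₂/(3EI) = 6.167/EI.
Compatibility: M_B·(L₁+L₂)/(3EI) = θ_0, giving M_B = 504.9 kN·m (hogging).
Span AB, ΣM about A with M_B applied at B: R_B^{AB}·9.5 = 1887 + 504.9, so R_B^{AB} = 251.8 kN and R_A = 480.4 − 251.8 = 228.5 kN.
Span BC, ΣM about C: R_B^{BC}·9 = 2138 + 504.9, so R_B^{BC} = 293.7 kN and R_C = 328 − 293.7 = 34.3 kN.
R_B = 251.8 + 293.7 = 545.5 kN.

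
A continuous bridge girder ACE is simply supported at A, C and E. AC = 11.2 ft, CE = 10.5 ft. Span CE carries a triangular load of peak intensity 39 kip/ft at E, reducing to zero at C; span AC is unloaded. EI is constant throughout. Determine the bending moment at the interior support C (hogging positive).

M_C = 121.4 kip·ft

Insert a hinge at C; M_C is the redundant, and each span becomes simply supported.
End slopes at the hinge C, treating each span as simply supported:
  span CE: triangular load, peak 39: 7w₀L³/(360EI) = 877.9/EI
  relative rotation θ_0 = (0 + 877.9)/EI = 877.9/EI
A unit hogging moment at C produces rotation L₁/(3EI) + L₂/(3EI) = 7.233/EI.
Compatibility: M_C·(L₁+L₂)/(3EI) = θ_0, giving M_C = 121.4 kip·ft (hogging).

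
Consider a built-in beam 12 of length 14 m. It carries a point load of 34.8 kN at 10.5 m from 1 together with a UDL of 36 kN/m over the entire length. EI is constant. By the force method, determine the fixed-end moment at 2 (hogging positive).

Release both end moments; the primary structure is a simply-supported span 12 with redundants M_1 and M_2.
On the primary (simply-supported) span, the end slopes from the loading are:
  at 1: point load 34.8 at a = 10.5: Pab(L + b)/(6LEI) = 266.4/EI
  at 2: point load 34.8 at a = 10.5: Pab(L + a)/(6LEI) = 373/EI
  at 1: UDL 36: wL³/(24EI) = 4116/EI
  at 2: UDL 36: wL³/(24EI) = 4116/EI
  θ_10 = 4382/EI,  θ_20 = 4489/EI
Flexibility coefficients: a unit moment at one end gives L/(3EI) there and L/(6EI) at the far end, so f₁₁ = f₂₂ = 4.667/EI and f₁₂ = f₂₁ = 2.333/EI.
Compatibility — zero rotation at each built-in end:
  4.667 M_1 + 2.333 M_2 = 4382
  2.333 M_1 + 4.667 M_2 = 4489
Solving the pair gives M_1 = 610.8 kN·m and M_2 = 656.5 kN·m (hogging).

M_2 = 656.5 kN·m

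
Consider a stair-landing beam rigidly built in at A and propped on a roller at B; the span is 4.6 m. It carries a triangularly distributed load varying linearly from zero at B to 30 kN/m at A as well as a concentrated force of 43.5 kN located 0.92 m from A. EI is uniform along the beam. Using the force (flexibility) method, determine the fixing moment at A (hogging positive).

M_A = 71.13 kN·m

Release the roller at B. Primary structure: cantilever fixed at A.
Downward deflection at the released point B due to the loads:
  triangular load, peak 30 at the fixed end: w₀L⁴/(30EI) = 447.7/EI
  point load 43.5 at a = 0.92: Pa²(3L − a)/(6EI) = 79.04/EI
  δ_0 = 526.8/EI
Tip deflection under a unit load at B: L³/(3EI) = 32.45/EI.
The prop prevents deflection at B: R_B = δ_0/δ_{BB} = 526.8/32.45 = 16.24 kN.
Moment equilibrium about A: M_A = Σ(load moments about A) − R_B·L = 145.8 − 16.24×4.6 = 71.13 kN·m.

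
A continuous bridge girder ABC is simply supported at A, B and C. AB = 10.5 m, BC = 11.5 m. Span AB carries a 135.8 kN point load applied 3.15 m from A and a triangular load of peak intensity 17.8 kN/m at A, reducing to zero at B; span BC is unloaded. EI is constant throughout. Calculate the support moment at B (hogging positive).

Take M_B as the redundant. Released structure: two simple spans AB and BC with a hinge at B.
Discontinuity in slope at B on the released structure — sum the simple-span end rotations:
  span AB: point load 135.8 at a = 3.15: Pab(L + a)/(6LEI) = 681.2/EI
  span AB: triangular load, peak 17.8: 7w₀L³/(360EI) = 400.7/EI
  relative rotation θ_0 = (1082 + 0)/EI = 1082/EI
A unit hogging moment at B produces rotation L₁/(3EI) + L₂/(3EI) = 7.333/EI.
Slope continuity at B: θ_0 = M_B·7.333/EI, so M_B = 1082/7.333 = 147.5 kN·m (hogging).

M_B = 147.5 kN·m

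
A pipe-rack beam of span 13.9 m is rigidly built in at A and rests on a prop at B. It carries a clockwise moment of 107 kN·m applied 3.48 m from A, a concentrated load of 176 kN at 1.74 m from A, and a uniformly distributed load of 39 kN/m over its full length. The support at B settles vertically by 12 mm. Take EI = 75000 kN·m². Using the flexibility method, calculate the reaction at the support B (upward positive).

R_B = 211.3 kN

Choose R_B as the redundant. The primary structure is the cantilever fixed at A.
Deflection at B on the released cantilever, summing each load's contribution:
  clockwise couple 107 at a = 3.48: M₀a(2L − a)/(2EI) = 4528/EI
  point load 176 at a = 1.74: Pa²(3L − a)/(6EI) = 3549/EI
  UDL 39: wL⁴/(8EI) = 181984/EI
  δ_0 = 190061/EI
Flexibility coefficient — unit upward force at B: δ_{BB} = L³/(3EI) = 895.2/EI.
With EI = 75000 kN·m²: δ_0 = 2.5341 m and δ_{BB} = 0.011936 m/kN.
Compatibility — the beam at B must follow the support down by 0.012 m: δ_0 − R_B·δ_{BB} = 0.012, so R_B = (2.5341 − 0.012)/0.011936 = 211.3 kN.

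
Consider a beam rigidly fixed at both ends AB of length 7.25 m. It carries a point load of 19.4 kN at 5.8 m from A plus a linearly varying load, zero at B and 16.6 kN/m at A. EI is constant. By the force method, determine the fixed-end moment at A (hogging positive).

M_A = 48.13 kN·m

Release both end moments; the primary structure is a simply-supported span AB with redundants M_A and M_B.
End rotations of the released simple span under the applied load (×1/EI):
  at A: point load 19.4 at a = 5.8: Pab(L + b)/(6LEI) = 32.63/EI
  at B: point load 19.4 at a = 5.8: Pab(L + a)/(6LEI) = 48.95/EI
  at A: triangular load, peak 16.6: w₀L³/(45EI) = 140.6/EI
  at B: triangular load, peak 16.6: 7w₀L³/(360EI) = 123/EI
  θ_A0 = 173.2/EI,  θ_B0 = 171.9/EI
Flexibility coefficients: a unit moment at one end gives L/(3EI) there and L/(6EI) at the far end, so f₁₁ = f₂₂ = 2.417/EI and f₁₂ = f₂₁ = 1.208/EI.
Compatibility — zero rotation at each built-in end:
  2.417 M_A + 1.208 M_B = 173.2
  1.208 M_A + 2.417 M_B = 171.9
Solving the pair gives M_A = 48.13 kN·m and M_B = 47.09 kN·m (hogging).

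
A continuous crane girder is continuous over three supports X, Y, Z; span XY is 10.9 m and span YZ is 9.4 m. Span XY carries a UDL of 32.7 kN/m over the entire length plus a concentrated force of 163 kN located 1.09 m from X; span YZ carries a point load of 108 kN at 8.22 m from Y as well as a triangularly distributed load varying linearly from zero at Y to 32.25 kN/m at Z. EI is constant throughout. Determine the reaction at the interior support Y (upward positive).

Release continuity at Y by inserting a hinge; the redundant is the internal moment M_Y. The primary structure is two simply-supported spans XY and YZ.
End slopes at the hinge Y, treating each span as simply supported:
  span XY: UDL 32.7: wL³/(24EI) = 1764/EI
  span XY: point load 163 at a = 1.09: Pab(L + a)/(6LEI) = 319.5/EI
  span YZ: point load 108 at a = 8.22: Pab(L + b)/(6LEI) = 196.5/EI
  span YZ: triangular load, peak 32.25: 7w₀L³/(360EI) = 520.8/EI
  relative rotation θ_0 = (2084 + 717.4)/EI = 2801/EI
A unit hogging moment at Y produces rotation L₁/(3EI) + L₂/(3EI) = 6.767/EI.
Slope continuity at Y: θ_0 = M_Y·6.767/EI, so M_Y = 2801/6.767 = 414 kN·m (hogging).
Span XY, ΣM about X with M_Y applied at Y: R_Y^{XY}·10.9 = 2120 + 414, so R_Y^{XY} = 232.5 kN and R_X = 519.4 − 232.5 = 286.9 kN.
Span YZ, ΣM about Z: R_Y^{YZ}·9.4 = 602.4 + 414, so R_Y^{YZ} = 108.1 kN and R_Z = 259.6 − 108.1 = 151.5 kN.
R_Y = 232.5 + 108.1 = 340.6 kN.

R_Y = 340.6 kN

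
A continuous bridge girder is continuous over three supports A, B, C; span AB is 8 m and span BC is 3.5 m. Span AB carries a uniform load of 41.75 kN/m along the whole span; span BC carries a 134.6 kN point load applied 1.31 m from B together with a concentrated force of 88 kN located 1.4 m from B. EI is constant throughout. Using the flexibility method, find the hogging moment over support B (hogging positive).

M_B = 277.6 kN·m

Insert a hinge at B; M_B is the redundant, and each span becomes simply supported.
Rotations at B on the released spans (each span's end-slope, ×1/EI):
  span AB: UDL 41.75: wL³/(24EI) = 890.7/EI
  span BC: point load 134.6 at a = 1.31: Pab(L + b)/(6LEI) = 104.6/EI
  span BC: point load 88 at a = 1.4: Pab(L + b)/(6LEI) = 68.99/EI
  relative rotation θ_0 = (890.7 + 173.6)/EI = 1064/EI
A unit hogging moment at B produces rotation L₁/(3EI) + L₂/(3EI) = 3.833/EI.
Compatibility: M_B·(L₁+L₂)/(3EI) = θ_0, giving M_B = 277.6 kN·m (hogging).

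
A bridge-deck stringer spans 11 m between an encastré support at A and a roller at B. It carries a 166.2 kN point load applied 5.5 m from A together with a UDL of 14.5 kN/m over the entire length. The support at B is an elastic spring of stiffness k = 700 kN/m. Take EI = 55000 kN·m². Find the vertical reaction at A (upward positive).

R_A = 230.8 kN

Release the roller at B. Primary structure: cantilever fixed at A.
Primary-structure tip deflection at B by superposition:
  point load 166.2 at a = 5.5: Pa²(3L − a)/(6EI) = 23043/EI
  UDL 14.5: wL⁴/(8EI) = 26537/EI
  δ_0 = 49580/EI
Tip deflection under a unit load at B: L³/(3EI) = 443.7/EI.
With EI = 55000 kN·m²: δ_0 = 0.90145 m and δ_{BB} = 0.008067 m/kN.
Compatibility — the spring shortens by R_B/k under the reaction it provides: δ_0 − R_B·δ_{BB} = R_B/k. With 1/k = 0.001429 m/kN, R_B = δ_0 / (δ_{BB} + 1/k) = 0.90145 / (0.008067 + 0.001429) = 94.94 kN.
Vertical equilibrium: R_A = ΣP − R_B = 325.7 − 94.94 = 230.8 kN.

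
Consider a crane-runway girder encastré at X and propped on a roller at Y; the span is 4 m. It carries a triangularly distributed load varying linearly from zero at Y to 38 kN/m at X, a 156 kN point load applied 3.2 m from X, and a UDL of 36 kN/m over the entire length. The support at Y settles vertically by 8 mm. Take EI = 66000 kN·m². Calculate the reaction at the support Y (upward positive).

Choose R_Y as the redundant. The primary structure is the cantilever fixed at X.
Primary-structure tip deflection at Y by superposition:
  triangular load, peak 38 at the fixed end: w₀L⁴/(30EI) = 324.3/EI
  point load 156 at a = 3.2: Pa²(3L − a)/(6EI) = 2343/EI
  UDL 36: wL⁴/(8EI) = 1152/EI
  δ_0 = 3819/EI
Flexibility coefficient — unit upward force at Y: δ_{YY} = L³/(3EI) = 21.33/EI.
With EI = 66000 kN·m²: δ_0 = 0.057866 m and δ_{YY} = 0.000323 m/kN.
Compatibility — the beam at Y must follow the support down by 0.008 m: δ_0 − R_Y·δ_{YY} = 0.008, so R_Y = (0.057866 − 0.008)/0.000323 = 154.3 kN.

R_Y = 154.3 kN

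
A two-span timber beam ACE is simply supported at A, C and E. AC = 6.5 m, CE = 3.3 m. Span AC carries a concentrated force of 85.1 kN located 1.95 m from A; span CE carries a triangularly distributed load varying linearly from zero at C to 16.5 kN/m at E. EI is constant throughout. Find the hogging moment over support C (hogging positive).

Insert a hinge at C; M_C is the redundant, and each span becomes simply supported.
Discontinuity in slope at C on the released structure — sum the simple-span end rotations:
  span AC: point load 85.1 at a = 1.95: Pab(L + a)/(6LEI) = 163.6/EI
  span CE: triangular load, peak 16.5: 7w₀L³/(360EI) = 11.53/EI
  relative rotation θ_0 = (163.6 + 11.53)/EI = 175.1/EI
A unit hogging moment at C produces rotation L₁/(3EI) + L₂/(3EI) = 3.267/EI.
Compatibility: M_C·(L₁+L₂)/(3EI) = θ_0, giving M_C = 53.61 kN·m (hogging).

M_C = 53.61 kN·m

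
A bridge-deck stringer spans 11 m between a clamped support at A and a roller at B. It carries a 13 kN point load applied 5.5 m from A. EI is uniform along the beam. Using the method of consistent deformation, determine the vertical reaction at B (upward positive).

R_B = 4.062 kN

Release the roller at B. Primary structure: cantilever fixed at A.
Deflection at B on the released cantilever, summing each load's contribution:
  point load 13 at a = 5.5: Pa²(3L − a)/(6EI) = 1802/EI
Flexibility coefficient — unit upward force at B: δ_{BB} = L³/(3EI) = 443.7/EI.
Compatibility at B: δ_0 − R_B·δ_{BB} = 0, so R_B = 1802/443.7 = 4.062 kN.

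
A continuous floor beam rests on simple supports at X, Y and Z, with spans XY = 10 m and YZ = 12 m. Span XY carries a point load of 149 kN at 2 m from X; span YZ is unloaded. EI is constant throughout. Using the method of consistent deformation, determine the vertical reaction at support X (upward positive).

Insert a hinge at Y; M_Y is the redundant, and each span becomes simply supported.
Discontinuity in slope at Y on the released structure — sum the simple-span end rotations:
  span XY: point load 149 at a = 2: Pab(L + a)/(6LEI) = 476.8/EI
  relative rotation θ_0 = (476.8 + 0)/EI = 476.8/EI
A unit hogging moment at Y produces rotation L₁/(3EI) + L₂/(3EI) = 7.333/EI.
Slope continuity at Y: θ_0 = M_Y·7.333/EI, so M_Y = 476.8/7.333 = 65.02 kN·m (hogging).
Span XY, ΣM about X with M_Y applied at Y: R_Y^{XY}·10 = 298 + 65.02, so R_Y^{XY} = 36.3 kN and R_X = 149 − 36.3 = 112.7 kN.

R_X = 112.7 kN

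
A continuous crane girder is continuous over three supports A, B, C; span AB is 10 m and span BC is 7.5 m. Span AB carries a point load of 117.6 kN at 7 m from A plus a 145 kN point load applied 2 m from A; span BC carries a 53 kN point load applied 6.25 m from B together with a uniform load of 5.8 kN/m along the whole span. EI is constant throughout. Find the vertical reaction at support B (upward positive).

Take M_B as the redundant. Released structure: two simple spans AB and BC with a hinge at B.
Discontinuity in slope at B on the released structure — sum the simple-span end rotations:
  span AB: point load 117.6 at a = 7: Pab(L + a)/(6LEI) = 699.7/EI
  span AB: point load 145 at a = 2: Pab(L + a)/(6LEI) = 464/EI
  span BC: point load 53 at a = 6.25: Pab(L + b)/(6LEI) = 80.51/EI
  span BC: UDL 5.8: wL³/(24EI) = 102/EI
  relative rotation θ_0 = (1164 + 182.5)/EI = 1346/EI
A unit hogging moment at B produces rotation L₁/(3EI) + L₂/(3EI) = 5.833/EI.
Slope continuity at B: θ_0 = M_B·5.833/EI, so M_B = 1346/5.833 = 230.8 kN·m (hogging).
Span AB, ΣM about A with M_B applied at B: R_B^{AB}·10 = 1113 + 230.8, so R_B^{AB} = 134.4 kN and R_A = 262.6 − 134.4 = 128.2 kN.
Span BC, ΣM about C: R_B^{BC}·7.5 = 229.4 + 230.8, so R_B^{BC} = 61.35 kN and R_C = 96.5 − 61.35 = 35.15 kN.
R_B = 134.4 + 61.35 = 195.8 kN.

R_B = 195.8 kN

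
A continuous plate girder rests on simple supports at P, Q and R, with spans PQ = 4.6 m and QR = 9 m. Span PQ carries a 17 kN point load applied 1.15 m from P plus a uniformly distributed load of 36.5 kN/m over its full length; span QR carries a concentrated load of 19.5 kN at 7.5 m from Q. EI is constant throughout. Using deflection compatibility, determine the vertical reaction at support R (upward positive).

R_R = 11.23 kN

Release continuity at Q by inserting a hinge; the redundant is the internal moment M_Q. The primary structure is two simply-supported spans PQ and QR.
End slopes at the hinge Q, treating each span as simply supported:
  span PQ: point load 17 at a = 1.15: Pab(L + a)/(6LEI) = 14.05/EI
  span PQ: UDL 36.5: wL³/(24EI) = 148/EI
  span QR: point load 19.5 at a = 7.5: Pab(L + b)/(6LEI) = 42.66/EI
  relative rotation θ_0 = (162.1 + 42.66)/EI = 204.7/EI
A unit hogging moment at Q produces rotation L₁/(3EI) + L₂/(3EI) = 4.533/EI.
Slope continuity at Q: θ_0 = M_Q·4.533/EI, so M_Q = 204.7/4.533 = 45.16 kN·m (hogging).
Span QR, ΣM about R: R_Q^{QR}·9 = 29.25 + 45.16, so R_Q^{QR} = 8.268 kN and R_R = 19.5 − 8.268 = 11.23 kN.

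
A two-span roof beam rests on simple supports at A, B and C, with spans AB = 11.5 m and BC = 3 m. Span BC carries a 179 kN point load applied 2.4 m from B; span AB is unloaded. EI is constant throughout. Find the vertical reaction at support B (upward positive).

Release continuity at B by inserting a hinge; the redundant is the internal moment M_B. The primary structure is two simply-supported spans AB and BC.
Rotations at B on the released spans (each span's end-slope, ×1/EI):
  span BC: point load 179 at a = 2.4: Pab(L + b)/(6LEI) = 51.55/EI
  relative rotation θ_0 = (0 + 51.55)/EI = 51.55/EI
A unit hogging moment at B produces rotation L₁/(3EI) + L₂/(3EI) = 4.833/EI.
Slope continuity at B: θ_0 = M_B·4.833/EI, so M_B = 51.55/4.833 = 10.67 kN·m (hogging).
Span AB, ΣM about A with M_B applied at B: R_B^{AB}·11.5 = 0 + 10.67, so R_B^{AB} = 0.9275 kN and R_A = 0 − 0.9275 = -0.9275 kN.
Span BC, ΣM about C: R_B^{BC}·3 = 107.4 + 10.67, so R_B^{BC} = 39.36 kN and R_C = 179 − 39.36 = 139.6 kN.
R_B = 0.9275 + 39.36 = 40.28 kN.

R_B = 40.28 kN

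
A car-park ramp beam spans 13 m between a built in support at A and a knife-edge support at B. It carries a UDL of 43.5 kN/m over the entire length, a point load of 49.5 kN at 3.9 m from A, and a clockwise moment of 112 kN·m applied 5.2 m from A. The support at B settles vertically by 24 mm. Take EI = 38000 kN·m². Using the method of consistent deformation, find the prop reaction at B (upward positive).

R_B = 225.1 kN

Remove the prop at B; the released (primary) structure is a cantilever built in at A.
Free-end deflection of the primary structure under the applied loading (downward +):
  UDL 43.5: wL⁴/(8EI) = 155300/EI
  point load 49.5 at a = 3.9: Pa²(3L − a)/(6EI) = 4404/EI
  clockwise couple 112 at a = 5.2: M₀a(2L − a)/(2EI) = 6057/EI
  δ_0 = 165762/EI
Flexibility coefficient — unit upward force at B: δ_{BB} = L³/(3EI) = 732.3/EI.
With EI = 38000 kN·m²: δ_0 = 4.3622 m and δ_{BB} = 0.019272 m/kN.
Compatibility — the beam at B must follow the support down by 0.024 m: δ_0 − R_B·δ_{BB} = 0.024, so R_B = (4.3622 − 0.024)/0.019272 = 225.1 kN.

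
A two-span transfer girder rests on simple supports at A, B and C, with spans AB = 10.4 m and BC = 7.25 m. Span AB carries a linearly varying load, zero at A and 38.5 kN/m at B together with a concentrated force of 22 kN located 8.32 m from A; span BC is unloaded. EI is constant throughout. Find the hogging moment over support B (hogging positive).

Release continuity at B by inserting a hinge; the redundant is the internal moment M_B. The primary structure is two simply-supported spans AB and BC.
End slopes at the hinge B, treating each span as simply supported:
  span AB: triangular load, peak 38.5: w₀L³/(45EI) = 962.4/EI
  span AB: point load 22 at a = 8.32: Pab(L + a)/(6LEI) = 114.2/EI
  relative rotation θ_0 = (1077 + 0)/EI = 1077/EI
A unit hogging moment at B produces rotation L₁/(3EI) + L₂/(3EI) = 5.883/EI.
Slope continuity at B: θ_0 = M_B·5.883/EI, so M_B = 1077/5.883 = 183 kN·m (hogging).

M_B = 183 kN·m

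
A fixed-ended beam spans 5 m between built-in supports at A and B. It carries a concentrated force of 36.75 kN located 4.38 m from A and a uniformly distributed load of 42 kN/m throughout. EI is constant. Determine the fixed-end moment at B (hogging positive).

Take the two fixed-end moments M_A, M_B as redundants; the released structure is the simple span AB.
End rotations of the released simple span under the applied load (×1/EI):
  at A: point load 36.75 at a = 4.38: Pab(L + b)/(6LEI) = 18.7/EI
  at B: point load 36.75 at a = 4.38: Pab(L + a)/(6LEI) = 31.2/EI
  at A: UDL 42: wL³/(24EI) = 218.8/EI
  at B: UDL 42: wL³/(24EI) = 218.8/EI
  θ_A0 = 237.4/EI,  θ_B0 = 250/EI
Flexibility coefficients: a unit moment at one end gives L/(3EI) there and L/(6EI) at the far end, so f₁₁ = f₂₂ = 1.667/EI and f₁₂ = f₂₁ = 0.8333/EI.
Compatibility — zero rotation at each built-in end:
  1.667 M_A + 0.8333 M_B = 237.4
  0.8333 M_A + 1.667 M_B = 250
Solving the pair gives M_A = 89.97 kN·m and M_B = 105 kN·m (hogging).

M_B = 105 kN·m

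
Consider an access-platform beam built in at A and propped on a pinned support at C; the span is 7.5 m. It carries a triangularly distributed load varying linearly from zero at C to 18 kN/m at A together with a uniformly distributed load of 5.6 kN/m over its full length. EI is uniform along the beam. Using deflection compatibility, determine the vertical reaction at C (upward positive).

Take the reaction at C as the redundant and release it; the primary structure is a cantilever fixed at A.
Deflection at C on the released cantilever, summing each load's contribution:
  triangular load, peak 18 at the fixed end: w₀L⁴/(30EI) = 1898/EI
  UDL 5.6: wL⁴/(8EI) = 2215/EI
  δ_0 = 4113/EI
Flexibility coefficient — unit upward force at C: δ_{CC} = L³/(3EI) = 140.6/EI.
The prop prevents deflection at C: R_C = δ_0/δ_{CC} = 4113/140.6 = 29.25 kN.

R_C = 29.25 kN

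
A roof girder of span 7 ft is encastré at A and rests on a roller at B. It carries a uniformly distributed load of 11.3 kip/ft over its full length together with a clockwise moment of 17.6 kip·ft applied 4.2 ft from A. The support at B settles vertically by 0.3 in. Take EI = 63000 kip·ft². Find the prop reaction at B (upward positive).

Take the reaction at B as the redundant and release it; the primary structure is a cantilever fixed at A.
Free-end deflection of the primary structure under the applied loading (downward +):
  UDL 11.3: wL⁴/(8EI) = 3391/EI
  clockwise couple 17.6 at a = 4.2: M₀a(2L − a)/(2EI) = 362.2/EI
  δ_0 = 3754/EI
Flexibility coefficient — unit upward force at B: δ_{BB} = L³/(3EI) = 114.3/EI.
With EI = 63000 kip·ft²: δ_0 = 0.059581 ft and δ_{BB} = 0.001815 ft/kip.
Compatibility — the beam at B must follow the support down by 0.025 ft: δ_0 − R_B·δ_{BB} = 0.025, so R_B = (0.059581 − 0.025)/0.001815 = 19.05 kip.

R_B = 19.05 kip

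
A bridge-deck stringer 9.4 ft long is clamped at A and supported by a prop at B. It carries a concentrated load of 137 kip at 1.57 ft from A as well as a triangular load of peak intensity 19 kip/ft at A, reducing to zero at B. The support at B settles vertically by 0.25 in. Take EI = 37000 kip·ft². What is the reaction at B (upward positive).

Choose R_B as the redundant. The primary structure is the cantilever fixed at A.
Free-end deflection of the primary structure under the applied loading (downward +):
  point load 137 at a = 1.57: Pa²(3L − a)/(6EI) = 1499/EI
  triangular load, peak 19 at the fixed end: w₀L⁴/(30EI) = 4945/EI
  δ_0 = 6444/EI
Flexibility coefficient — unit upward force at B: δ_{BB} = L³/(3EI) = 276.9/EI.
With EI = 37000 kip·ft²: δ_0 = 0.17415 ft and δ_{BB} = 0.007483 ft/kip.
Compatibility — the beam at B must follow the support down by 0.02083 ft: δ_0 − R_B·δ_{BB} = 0.02083, so R_B = (0.17415 − 0.02083)/0.007483 = 20.49 kip.

R_B = 20.49 kip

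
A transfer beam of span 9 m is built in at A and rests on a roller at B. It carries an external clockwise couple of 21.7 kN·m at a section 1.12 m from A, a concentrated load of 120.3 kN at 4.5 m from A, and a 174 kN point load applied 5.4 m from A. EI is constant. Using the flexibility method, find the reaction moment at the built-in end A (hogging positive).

M_A = 480.2 kN·m

Take the reaction at B as the redundant and release it; the primary structure is a cantilever fixed at A.
Deflection at B on the released cantilever, summing each load's contribution:
  clockwise couple 21.7 at a = 1.12: M₀a(2L − a)/(2EI) = 205.1/EI
  point load 120.3 at a = 4.5: Pa²(3L − a)/(6EI) = 9135/EI
  point load 174 at a = 5.4: Pa²(3L − a)/(6EI) = 18266/EI
  δ_0 = 27606/EI
Flexibility coefficient — unit upward force at B: δ_{BB} = L³/(3EI) = 243/EI.
The prop prevents deflection at B: R_B = δ_0/δ_{BB} = 27606/243 = 113.6 kN.
Moment equilibrium about A: M_A = Σ(load moments about A) − R_B·L = 1503 − 113.6×9 = 480.2 kN·m.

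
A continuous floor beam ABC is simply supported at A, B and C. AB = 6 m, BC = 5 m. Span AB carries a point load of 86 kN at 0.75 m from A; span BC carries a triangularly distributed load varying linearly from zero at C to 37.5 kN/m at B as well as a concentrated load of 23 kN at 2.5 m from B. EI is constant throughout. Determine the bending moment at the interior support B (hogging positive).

M_B = 55.53 kN·m

Insert a hinge at B; M_B is the redundant, and each span becomes simply supported.
Discontinuity in slope at B on the released structure — sum the simple-span end rotations:
  span AB: point load 86 at a = 0.75: Pab(L + a)/(6LEI) = 63.49/EI
  span BC: triangular load, peak 37.5: w₀L³/(45EI) = 104.2/EI
  span BC: point load 23 at a = 2.5: Pab(L + b)/(6LEI) = 35.94/EI
  relative rotation θ_0 = (63.49 + 140.1)/EI = 203.6/EI
A unit hogging moment at B produces rotation L₁/(3EI) + L₂/(3EI) = 3.667/EI.
Compatibility: M_B·(L₁+L₂)/(3EI) = θ_0, giving M_B = 55.53 kN·m (hogging).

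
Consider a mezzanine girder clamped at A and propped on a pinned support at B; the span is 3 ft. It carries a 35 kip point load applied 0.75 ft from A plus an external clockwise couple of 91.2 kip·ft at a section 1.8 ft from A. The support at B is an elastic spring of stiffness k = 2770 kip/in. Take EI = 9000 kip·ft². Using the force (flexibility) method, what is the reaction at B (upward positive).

Remove the prop at B; the released (primary) structure is a cantilever built in at A.
Deflection at B on the released cantilever, summing each load's contribution:
  point load 35 at a = 0.75: Pa²(3L − a)/(6EI) = 27.07/EI
  clockwise couple 91.2 at a = 1.8: M₀a(2L − a)/(2EI) = 344.7/EI
  δ_0 = 371.8/EI
Tip deflection under a unit load at B: L³/(3EI) = 9/EI.
With EI = 9000 kip·ft²: δ_0 = 0.041312 ft and δ_{BB} = 0.001 ft/kip.
Compatibility — the spring shortens by R_B/k under the reaction it provides: δ_0 − R_B·δ_{BB} = R_B/k. With 1/k = 1/(2770×12) ft/kip = 0.00003 ft/kip, R_B = δ_0 / (δ_{BB} + 1/k) = 0.041312 / (0.001 + 0.00003) = 40.11 kip.

R_B = 40.11 kip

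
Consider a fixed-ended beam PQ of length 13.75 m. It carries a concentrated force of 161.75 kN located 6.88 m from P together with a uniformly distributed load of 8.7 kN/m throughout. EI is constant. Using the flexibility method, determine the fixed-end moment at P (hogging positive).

Take the two fixed-end moments M_P, M_Q as redundants; the released structure is the simple span PQ.
On the primary (simply-supported) span, the end slopes from the loading are:
  at P: point load 161.75 at a = 6.88: Pab(L + b)/(6LEI) = 1911/EI
  at Q: point load 161.75 at a = 6.88: Pab(L + a)/(6LEI) = 1912/EI
  at P: UDL 8.7: wL³/(24EI) = 942.4/EI
  at Q: UDL 8.7: wL³/(24EI) = 942.4/EI
  θ_P0 = 2853/EI,  θ_Q0 = 2854/EI
Flexibility coefficients: a unit moment at one end gives L/(3EI) there and L/(6EI) at the far end, so f₁₁ = f₂₂ = 4.583/EI and f₁₂ = f₂₁ = 2.292/EI.
Compatibility — zero rotation at each built-in end:
  4.583 M_P + 2.292 M_Q = 2853
  2.292 M_P + 4.583 M_Q = 2854
Solving the pair gives M_P = 414.9 kN·m and M_Q = 415.3 kN·m (hogging).

M_P = 414.9 kN·m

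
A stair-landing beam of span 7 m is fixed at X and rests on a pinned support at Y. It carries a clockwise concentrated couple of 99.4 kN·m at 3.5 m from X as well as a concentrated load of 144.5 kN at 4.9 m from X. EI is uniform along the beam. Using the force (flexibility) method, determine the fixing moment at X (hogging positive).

Release the roller at Y. Primary structure: cantilever fixed at X.
Downward deflection at the released point Y due to the loads:
  clockwise couple 99.4 at a = 3.5: M₀a(2L − a)/(2EI) = 1826/EI
  point load 144.5 at a = 4.9: Pa²(3L − a)/(6EI) = 9310/EI
  δ_0 = 11136/EI
Tip deflection under a unit load at Y: L³/(3EI) = 114.3/EI.
Compatibility at Y: δ_0 − R_Y·δ_{YY} = 0, so R_Y = 11136/114.3 = 97.4 kN.
Moment equilibrium about X: M_X = Σ(load moments about X) − R_Y·L = 807.5 − 97.4×7 = 125.6 kN·m.

M_X = 125.6 kN·m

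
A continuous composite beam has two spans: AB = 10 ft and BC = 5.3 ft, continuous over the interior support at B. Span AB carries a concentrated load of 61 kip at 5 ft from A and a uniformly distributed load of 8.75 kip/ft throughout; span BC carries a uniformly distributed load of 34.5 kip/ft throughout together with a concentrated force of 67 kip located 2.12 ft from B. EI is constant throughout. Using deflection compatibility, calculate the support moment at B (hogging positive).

M_B = 211.8 kip·ft

Insert a hinge at B; M_B is the redundant, and each span becomes simply supported.
End slopes at the hinge B, treating each span as simply supported:
  span AB: point load 61 at a = 5: Pab(L + a)/(6LEI) = 381.2/EI
  span AB: UDL 8.75: wL³/(24EI) = 364.6/EI
  span BC: UDL 34.5: wL³/(24EI) = 214/EI
  span BC: point load 67 at a = 2.12: Pab(L + b)/(6LEI) = 120.4/EI
  relative rotation θ_0 = (745.8 + 334.5)/EI = 1080/EI
A unit hogging moment at B produces rotation L₁/(3EI) + L₂/(3EI) = 5.1/EI.
Compatibility: M_B·(L₁+L₂)/(3EI) = θ_0, giving M_B = 211.8 kip·ft (hogging).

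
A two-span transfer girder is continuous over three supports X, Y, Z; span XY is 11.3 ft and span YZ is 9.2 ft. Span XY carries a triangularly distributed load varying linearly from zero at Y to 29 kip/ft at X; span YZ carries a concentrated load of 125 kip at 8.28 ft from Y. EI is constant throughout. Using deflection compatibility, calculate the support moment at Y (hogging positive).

Insert a hinge at Y; M_Y is the redundant, and each span becomes simply supported.
End slopes at the hinge Y, treating each span as simply supported:
  span XY: triangular load, peak 29: 7w₀L³/(360EI) = 813.6/EI
  span YZ: point load 125 at a = 8.28: Pab(L + b)/(6LEI) = 174.6/EI
  relative rotation θ_0 = (813.6 + 174.6)/EI = 988.2/EI
A unit hogging moment at Y produces rotation L₁/(3EI) + L₂/(3EI) = 6.833/EI.
Compatibility: M_Y·(L₁+L₂)/(3EI) = θ_0, giving M_Y = 144.6 kip·ft (hogging).

M_Y = 144.6 kip·ft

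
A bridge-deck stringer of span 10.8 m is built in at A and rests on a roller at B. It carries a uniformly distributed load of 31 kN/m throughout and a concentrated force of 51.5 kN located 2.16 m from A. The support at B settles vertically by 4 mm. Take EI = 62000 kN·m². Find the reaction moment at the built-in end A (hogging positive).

M_A = 538.5 kN·m

Take the reaction at B as the redundant and release it; the primary structure is a cantilever fixed at A.
Deflection at B on the released cantilever, summing each load's contribution:
  UDL 31: wL⁴/(8EI) = 52719/EI
  point load 51.5 at a = 2.16: Pa²(3L − a)/(6EI) = 1211/EI
  δ_0 = 53930/EI
Tip deflection under a unit load at B: L³/(3EI) = 419.9/EI.
With EI = 62000 kN·m²: δ_0 = 0.86984 m and δ_{BB} = 0.006773 m/kN.
Compatibility — the beam at B must follow the support down by 0.004 m: δ_0 − R_B·δ_{BB} = 0.004, so R_B = (0.86984 − 0.004)/0.006773 = 127.8 kN.
Moment equilibrium about A: M_A = Σ(load moments about A) − R_B·L = 1919 − 127.8×10.8 = 538.5 kN·m.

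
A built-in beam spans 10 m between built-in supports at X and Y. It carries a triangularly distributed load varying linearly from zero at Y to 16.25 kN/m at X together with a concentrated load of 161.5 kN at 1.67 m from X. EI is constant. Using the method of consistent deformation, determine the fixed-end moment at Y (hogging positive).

Take the two fixed-end moments M_X, M_Y as redundants; the released structure is the simple span XY.
Simple-span end rotations at X and Y under the given loads:
  at X: triangular load, peak 16.25: w₀L³/(45EI) = 361.1/EI
  at Y: triangular load, peak 16.25: 7w₀L³/(360EI) = 316/EI
  at X: point load 161.5 at a = 1.67: Pab(L + b)/(6LEI) = 686.3/EI
  at Y: point load 161.5 at a = 1.67: Pab(L + a)/(6LEI) = 437/EI
  θ_X0 = 1047/EI,  θ_Y0 = 752.9/EI
Flexibility coefficients: a unit moment at one end gives L/(3EI) there and L/(6EI) at the far end, so f₁₁ = f₂₂ = 3.333/EI and f₁₂ = f₂₁ = 1.667/EI.
Compatibility — zero rotation at each built-in end:
  3.333 M_X + 1.667 M_Y = 1047
  1.667 M_X + 3.333 M_Y = 752.9
Solving the pair gives M_X = 268.4 kN·m and M_Y = 91.69 kN·m (hogging).

M_Y = 91.69 kN·m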